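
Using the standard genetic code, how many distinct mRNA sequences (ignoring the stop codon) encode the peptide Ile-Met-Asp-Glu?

Ile: 3 codons.
Met: 1 codon.
Asp: 2 codons.
Glu: 2 codons.
3 × 1 × 2 × 2 = 12.

12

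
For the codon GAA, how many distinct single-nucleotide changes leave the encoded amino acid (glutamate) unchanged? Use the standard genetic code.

1

Position 1: none → 0 synonymous.
Position 2: none → 0 synonymous.
Position 3: GAG → 1 synonymous.
Total: 0 + 0 + 1 = 1.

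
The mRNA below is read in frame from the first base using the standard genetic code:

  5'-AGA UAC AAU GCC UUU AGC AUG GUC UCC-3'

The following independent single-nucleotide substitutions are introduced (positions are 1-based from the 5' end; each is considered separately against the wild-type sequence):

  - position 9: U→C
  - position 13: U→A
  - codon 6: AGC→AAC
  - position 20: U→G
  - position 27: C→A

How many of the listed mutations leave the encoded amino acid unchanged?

2

Codon 3: AAU (Asn) → AAC (Asn) — synonymous.
Codon 5: UUU (Phe) → AUU (Ile) — missense.
Codon 6: AGC (Ser) → AAC (Asn) — missense.
Codon 7: AUG (Met) → AGG (Arg) — missense.
Codon 9: UCC (Ser) → UCA (Ser) — synonymous.
Synonymous: 2 of 5.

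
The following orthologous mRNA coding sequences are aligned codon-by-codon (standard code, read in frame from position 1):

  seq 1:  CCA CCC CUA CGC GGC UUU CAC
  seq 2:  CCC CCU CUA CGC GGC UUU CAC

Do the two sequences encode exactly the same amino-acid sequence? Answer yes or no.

Codon 1: CCA Pro / CCC Pro — synonymous.
Codon 2: CCC Pro / CCU Pro — synonymous.
Codon 3: CUA Leu / CUA Leu — identical.
Codon 4: CGC Arg / CGC Arg — identical.
Codon 5: GGC Gly / GGC Gly — identical.
Codon 6: UUU Phe / UUU Phe — identical.
Codon 7: CAC His / CAC His — identical.
Nonsynonymous differences: 0 → same protein.

yes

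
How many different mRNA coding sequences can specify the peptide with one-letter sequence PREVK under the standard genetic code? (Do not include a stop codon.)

Pro: 4 codons.
Arg: 6 codons.
Glu: 2 codons.
Val: 4 codons.
Lys: 2 codons.
4 × 6 × 2 × 4 × 2 = 384.

384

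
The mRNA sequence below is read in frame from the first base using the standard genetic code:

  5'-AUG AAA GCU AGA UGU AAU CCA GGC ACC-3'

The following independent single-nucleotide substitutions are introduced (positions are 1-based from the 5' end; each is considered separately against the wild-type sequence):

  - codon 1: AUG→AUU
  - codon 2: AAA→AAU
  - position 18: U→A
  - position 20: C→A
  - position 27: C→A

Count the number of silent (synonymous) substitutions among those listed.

Codon 1: AUG (Met) → AUU (Ile) — missense.
Codon 2: AAA (Lys) → AAU (Asn) — missense.
Codon 6: AAU (Asn) → AAA (Lys) — missense.
Codon 7: CCA (Pro) → CAA (Gln) — missense.
Codon 9: ACC (Thr) → ACA (Thr) — synonymous.
Synonymous: 1 of 5.

1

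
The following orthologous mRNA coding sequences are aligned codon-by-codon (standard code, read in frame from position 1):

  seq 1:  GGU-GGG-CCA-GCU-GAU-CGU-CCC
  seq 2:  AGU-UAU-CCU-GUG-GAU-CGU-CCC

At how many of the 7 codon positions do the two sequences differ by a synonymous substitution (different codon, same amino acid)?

1

Codon 1: GGU Gly / AGU Ser — nonsynonymous.
Codon 2: GGG Gly / UAU Tyr — nonsynonymous.
Codon 3: CCA Pro / CCU Pro — synonymous.
Codon 4: GCU Ala / GUG Val — nonsynonymous.
Codon 5: GAU Asp / GAU Asp — identical.
Codon 6: CGU Arg / CGU Arg — identical.
Codon 7: CCC Pro / CCC Pro — identical.
Synonymous differences: 1.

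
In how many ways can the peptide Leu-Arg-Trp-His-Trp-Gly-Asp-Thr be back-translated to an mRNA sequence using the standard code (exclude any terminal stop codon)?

Leu: 6 codons.
Arg: 6 codons.
Trp: 1 codon.
His: 2 codons.
Trp: 1 codon.
Gly: 4 codons.
Asp: 2 codons.
Thr: 4 codons.
6 × 6 × 1 × 2 × 1 × 4 × 2 × 4 = 2304.

2304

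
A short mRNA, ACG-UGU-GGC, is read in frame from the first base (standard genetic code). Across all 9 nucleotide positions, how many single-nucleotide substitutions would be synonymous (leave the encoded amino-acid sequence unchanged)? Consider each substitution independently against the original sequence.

Codon 1 (ACG, Thr): 3 synonymous substitutions.
Codon 2 (UGU, Cys): 1 synonymous substitution.
Codon 3 (GGC, Gly): 3 synonymous substitutions.
Total: 3 + 1 + 3 = 7.

7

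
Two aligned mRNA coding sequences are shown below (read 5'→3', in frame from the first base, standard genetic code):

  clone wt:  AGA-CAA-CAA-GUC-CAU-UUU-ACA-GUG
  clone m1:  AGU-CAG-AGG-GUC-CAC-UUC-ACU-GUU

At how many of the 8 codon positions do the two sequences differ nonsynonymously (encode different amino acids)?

Codon 1: AGA Arg / AGU Ser — nonsynonymous.
Codon 2: CAA Gln / CAG Gln — synonymous.
Codon 3: CAA Gln / AGG Arg — nonsynonymous.
Codon 4: GUC Val / GUC Val — identical.
Codon 5: CAU His / CAC His — synonymous.
Codon 6: UUU Phe / UUC Phe — synonymous.
Codon 7: ACA Thr / ACU Thr — synonymous.
Codon 8: GUG Val / GUU Val — synonymous.
Nonsynonymous differences: 2.

2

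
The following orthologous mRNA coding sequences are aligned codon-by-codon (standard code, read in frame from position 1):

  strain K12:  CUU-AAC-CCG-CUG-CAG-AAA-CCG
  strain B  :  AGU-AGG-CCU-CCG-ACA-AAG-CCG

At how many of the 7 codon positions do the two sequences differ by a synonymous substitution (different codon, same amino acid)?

Codon 1: CUU Leu / AGU Ser — nonsynonymous.
Codon 2: AAC Asn / AGG Arg — nonsynonymous.
Codon 3: CCG Pro / CCU Pro — synonymous.
Codon 4: CUG Leu / CCG Pro — nonsynonymous.
Codon 5: CAG Gln / ACA Thr — nonsynonymous.
Codon 6: AAA Lys / AAG Lys — synonymous.
Codon 7: CCG Pro / CCG Pro — identical.
Synonymous differences: 2.

2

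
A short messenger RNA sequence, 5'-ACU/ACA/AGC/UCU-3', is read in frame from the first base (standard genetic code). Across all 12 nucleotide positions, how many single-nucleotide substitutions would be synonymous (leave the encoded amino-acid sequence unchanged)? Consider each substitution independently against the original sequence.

Codon 1 (ACU, Thr): 3 synonymous substitutions.
Codon 2 (ACA, Thr): 3 synonymous substitutions.
Codon 3 (AGC, Ser): 1 synonymous substitution.
Codon 4 (UCU, Ser): 3 synonymous substitutions.
Total: 3 + 3 + 1 + 3 = 10.

10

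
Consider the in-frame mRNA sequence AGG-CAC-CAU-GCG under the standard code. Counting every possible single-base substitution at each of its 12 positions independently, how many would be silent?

Codon 1 (AGG, Arg): 2 synonymous substitutions.
Codon 2 (CAC, His): 1 synonymous substitution.
Codon 3 (CAU, His): 1 synonymous substitution.
Codon 4 (GCG, Ala): 3 synonymous substitutions.
Total: 2 + 1 + 1 + 3 = 7.

7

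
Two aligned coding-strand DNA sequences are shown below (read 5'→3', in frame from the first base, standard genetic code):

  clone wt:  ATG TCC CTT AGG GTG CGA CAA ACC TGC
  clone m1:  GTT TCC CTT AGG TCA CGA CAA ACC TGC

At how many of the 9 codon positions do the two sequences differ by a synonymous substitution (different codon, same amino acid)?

Codon 1: ATG Met / GTT Val — nonsynonymous.
Codon 2: TCC Ser / TCC Ser — identical.
Codon 3: CTT Leu / CTT Leu — identical.
Codon 4: AGG Arg / AGG Arg — identical.
Codon 5: GTG Val / TCA Ser — nonsynonymous.
Codon 6: CGA Arg / CGA Arg — identical.
Codon 7: CAA Gln / CAA Gln — identical.
Codon 8: ACC Thr / ACC Thr — identical.
Codon 9: TGC Cys / TGC Cys — identical.
Synonymous differences: 0.

0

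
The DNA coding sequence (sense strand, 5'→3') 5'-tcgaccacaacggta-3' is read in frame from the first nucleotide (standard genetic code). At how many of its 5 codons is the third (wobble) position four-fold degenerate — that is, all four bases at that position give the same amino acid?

5

Codon 1 TCG (Ser): third position 4-fold.
Codon 2 ACC (Thr): third position 4-fold.
Codon 3 ACA (Thr): third position 4-fold.
Codon 4 ACG (Thr): third position 4-fold.
Codon 5 GTA (Val): third position 4-fold.
Four-fold degenerate third positions: 5.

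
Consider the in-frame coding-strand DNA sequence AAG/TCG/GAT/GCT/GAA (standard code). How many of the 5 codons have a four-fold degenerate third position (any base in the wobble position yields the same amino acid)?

Codon 1 AAG (Lys): third position 2-fold.
Codon 2 TCG (Ser): third position 4-fold.
Codon 3 GAT (Asp): third position 2-fold.
Codon 4 GCT (Ala): third position 4-fold.
Codon 5 GAA (Glu): third position 2-fold.
Four-fold degenerate third positions: 2.

2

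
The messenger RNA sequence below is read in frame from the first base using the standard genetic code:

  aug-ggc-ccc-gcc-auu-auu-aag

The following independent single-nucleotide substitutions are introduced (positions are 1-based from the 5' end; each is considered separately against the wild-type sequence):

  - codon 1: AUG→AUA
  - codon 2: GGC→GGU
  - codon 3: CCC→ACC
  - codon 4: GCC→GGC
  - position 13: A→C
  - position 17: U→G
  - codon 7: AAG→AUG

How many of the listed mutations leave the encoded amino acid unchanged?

Codon 1: AUG (Met) → AUA (Ile) — missense.
Codon 2: GGC (Gly) → GGU (Gly) — synonymous.
Codon 3: CCC (Pro) → ACC (Thr) — missense.
Codon 4: GCC (Ala) → GGC (Gly) — missense.
Codon 5: AUU (Ile) → CUU (Leu) — missense.
Codon 6: AUU (Ile) → AGU (Ser) — missense.
Codon 7: AAG (Lys) → AUG (Met) — missense.
Synonymous: 1 of 7.

1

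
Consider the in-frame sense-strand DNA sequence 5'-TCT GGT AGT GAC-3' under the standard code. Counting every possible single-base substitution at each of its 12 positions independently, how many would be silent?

Codon 1 (TCT, Ser): 3 synonymous substitutions.
Codon 2 (GGT, Gly): 3 synonymous substitutions.
Codon 3 (AGT, Ser): 1 synonymous substitution.
Codon 4 (GAC, Asp): 1 synonymous substitution.
Total: 3 + 3 + 1 + 1 = 8.

8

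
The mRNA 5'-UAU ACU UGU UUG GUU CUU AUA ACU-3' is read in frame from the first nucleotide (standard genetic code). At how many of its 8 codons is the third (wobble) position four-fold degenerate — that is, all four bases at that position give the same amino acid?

Codon 1 UAU (Tyr): third position 2-fold.
Codon 2 ACU (Thr): third position 4-fold.
Codon 3 UGU (Cys): third position 2-fold.
Codon 4 UUG (Leu): third position 2-fold.
Codon 5 GUU (Val): third position 4-fold.
Codon 6 CUU (Leu): third position 4-fold.
Codon 7 AUA (Ile): third position 3-fold.
Codon 8 ACU (Thr): third position 4-fold.
Four-fold degenerate third positions: 4.

4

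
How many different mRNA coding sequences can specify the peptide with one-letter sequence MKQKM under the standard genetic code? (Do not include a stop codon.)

8

Met: 1 codon.
Lys: 2 codons.
Gln: 2 codons.
Lys: 2 codons.
Met: 1 codon.
1 × 2 × 2 × 2 × 1 = 8.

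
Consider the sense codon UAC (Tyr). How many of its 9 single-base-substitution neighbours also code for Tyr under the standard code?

1

Position 1: none → 0 synonymous.
Position 2: none → 0 synonymous.
Position 3: UAU → 1 synonymous.
Total: 0 + 0 + 1 = 1.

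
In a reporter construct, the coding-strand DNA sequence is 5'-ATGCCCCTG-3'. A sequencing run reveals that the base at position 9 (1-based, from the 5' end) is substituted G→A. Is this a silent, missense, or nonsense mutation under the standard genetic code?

silent

Position 9 falls in codon 3: CTG → Leu.
After the substitution the codon is CTA → Leu.
Both encode Leu, so the change is synonymous.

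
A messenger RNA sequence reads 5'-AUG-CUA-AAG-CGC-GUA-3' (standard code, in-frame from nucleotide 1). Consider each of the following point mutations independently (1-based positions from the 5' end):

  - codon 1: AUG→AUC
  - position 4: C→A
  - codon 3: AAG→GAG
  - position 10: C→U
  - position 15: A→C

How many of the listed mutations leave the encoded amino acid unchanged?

Codon 1: AUG (Met) → AUC (Ile) — missense.
Codon 2: CUA (Leu) → AUA (Ile) — missense.
Codon 3: AAG (Lys) → GAG (Glu) — missense.
Codon 4: CGC (Arg) → UGC (Cys) — missense.
Codon 5: GUA (Val) → GUC (Val) — synonymous.
Synonymous: 1 of 5.

1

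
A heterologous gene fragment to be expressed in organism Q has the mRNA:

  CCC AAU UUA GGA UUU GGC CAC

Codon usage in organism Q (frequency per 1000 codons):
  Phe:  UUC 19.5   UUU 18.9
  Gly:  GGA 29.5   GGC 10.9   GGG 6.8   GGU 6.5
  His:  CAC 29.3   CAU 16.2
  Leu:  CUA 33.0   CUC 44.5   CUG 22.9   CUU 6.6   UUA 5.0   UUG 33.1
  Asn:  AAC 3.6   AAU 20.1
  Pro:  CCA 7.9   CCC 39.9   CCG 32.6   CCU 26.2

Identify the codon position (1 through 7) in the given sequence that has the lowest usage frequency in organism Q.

Codon 1 CCC (Pro): 39.9 per 1000.
Codon 2 AAU (Asn): 20.1 per 1000.
Codon 3 UUA (Leu): 5.0 per 1000.
Codon 4 GGA (Gly): 29.5 per 1000.
Codon 5 UUU (Phe): 18.9 per 1000.
Codon 6 GGC (Gly): 10.9 per 1000.
Codon 7 CAC (His): 29.3 per 1000.
Lowest frequency is 5.0 at codon 3.

3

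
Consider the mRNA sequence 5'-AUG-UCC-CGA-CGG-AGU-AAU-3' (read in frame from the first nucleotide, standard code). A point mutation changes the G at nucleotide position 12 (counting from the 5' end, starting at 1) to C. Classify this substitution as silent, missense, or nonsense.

silent

Position 12 falls in codon 4: CGG → Arg.
After the substitution the codon is CGC → Arg.
Both encode Arg, so the change is synonymous.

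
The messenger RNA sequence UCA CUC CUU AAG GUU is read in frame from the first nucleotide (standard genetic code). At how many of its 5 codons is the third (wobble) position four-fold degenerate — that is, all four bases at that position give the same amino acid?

Codon 1 UCA (Ser): third position 4-fold.
Codon 2 CUC (Leu): third position 4-fold.
Codon 3 CUU (Leu): third position 4-fold.
Codon 4 AAG (Lys): third position 2-fold.
Codon 5 GUU (Val): third position 4-fold.
Four-fold degenerate third positions: 4.

4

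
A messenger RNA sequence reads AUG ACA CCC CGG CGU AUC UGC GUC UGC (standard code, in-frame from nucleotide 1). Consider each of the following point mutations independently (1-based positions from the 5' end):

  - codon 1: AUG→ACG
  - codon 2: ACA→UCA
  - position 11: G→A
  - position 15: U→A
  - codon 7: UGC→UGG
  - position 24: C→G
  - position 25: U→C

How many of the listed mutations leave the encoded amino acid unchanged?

Codon 1: AUG (Met) → ACG (Thr) — missense.
Codon 2: ACA (Thr) → UCA (Ser) — missense.
Codon 4: CGG (Arg) → CAG (Gln) — missense.
Codon 5: CGU (Arg) → CGA (Arg) — synonymous.
Codon 7: UGC (Cys) → UGG (Trp) — missense.
Codon 8: GUC (Val) → GUG (Val) — synonymous.
Codon 9: UGC (Cys) → CGC (Arg) — missense.
Synonymous: 2 of 7.

2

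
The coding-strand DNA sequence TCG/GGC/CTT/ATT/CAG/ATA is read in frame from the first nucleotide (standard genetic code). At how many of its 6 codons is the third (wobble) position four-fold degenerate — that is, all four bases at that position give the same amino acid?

Codon 1 TCG (Ser): third position 4-fold.
Codon 2 GGC (Gly): third position 4-fold.
Codon 3 CTT (Leu): third position 4-fold.
Codon 4 ATT (Ile): third position 3-fold.
Codon 5 CAG (Gln): third position 2-fold.
Codon 6 ATA (Ile): third position 3-fold.
Four-fold degenerate third positions: 3.

3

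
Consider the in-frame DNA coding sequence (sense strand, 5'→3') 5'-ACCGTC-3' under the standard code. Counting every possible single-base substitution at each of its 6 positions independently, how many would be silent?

6

Codon 1 (ACC, Thr): 3 synonymous substitutions.
Codon 2 (GTC, Val): 3 synonymous substitutions.
Total: 3 + 3 = 6.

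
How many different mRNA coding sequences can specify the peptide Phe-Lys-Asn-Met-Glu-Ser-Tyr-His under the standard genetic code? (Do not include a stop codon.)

Phe: 2 codons.
Lys: 2 codons.
Asn: 2 codons.
Met: 1 codon.
Glu: 2 codons.
Ser: 6 codons.
Tyr: 2 codons.
His: 2 codons.
2 × 2 × 2 × 1 × 2 × 6 × 2 × 2 = 384.

384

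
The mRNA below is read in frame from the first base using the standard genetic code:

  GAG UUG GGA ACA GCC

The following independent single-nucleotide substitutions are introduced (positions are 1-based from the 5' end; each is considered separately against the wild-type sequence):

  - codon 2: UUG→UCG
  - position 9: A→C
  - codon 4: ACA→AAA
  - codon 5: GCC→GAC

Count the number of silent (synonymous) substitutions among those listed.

1

Codon 2: UUG (Leu) → UCG (Ser) — missense.
Codon 3: GGA (Gly) → GGC (Gly) — synonymous.
Codon 4: ACA (Thr) → AAA (Lys) — missense.
Codon 5: GCC (Ala) → GAC (Asp) — missense.
Synonymous: 1 of 4.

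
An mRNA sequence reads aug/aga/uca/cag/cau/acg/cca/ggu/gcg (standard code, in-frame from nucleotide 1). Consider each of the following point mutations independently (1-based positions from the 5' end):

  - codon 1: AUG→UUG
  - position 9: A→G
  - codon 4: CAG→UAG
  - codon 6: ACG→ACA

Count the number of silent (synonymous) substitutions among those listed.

Codon 1: AUG (Met) → UUG (Leu) — missense.
Codon 3: UCA (Ser) → UCG (Ser) — synonymous.
Codon 4: CAG (Gln) → UAG (Stop) — nonsense.
Codon 6: ACG (Thr) → ACA (Thr) — synonymous.
Synonymous: 2 of 4.

2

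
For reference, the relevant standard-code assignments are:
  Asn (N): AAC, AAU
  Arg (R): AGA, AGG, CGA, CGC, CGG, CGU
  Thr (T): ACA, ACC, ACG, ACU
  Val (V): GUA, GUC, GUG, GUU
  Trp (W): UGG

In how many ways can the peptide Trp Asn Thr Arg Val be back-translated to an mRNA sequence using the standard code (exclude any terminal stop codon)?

192

Trp: 1 codon.
Asn: 2 codons.
Thr: 4 codons.
Arg: 6 codons.
Val: 4 codons.
1 × 2 × 4 × 6 × 4 = 192.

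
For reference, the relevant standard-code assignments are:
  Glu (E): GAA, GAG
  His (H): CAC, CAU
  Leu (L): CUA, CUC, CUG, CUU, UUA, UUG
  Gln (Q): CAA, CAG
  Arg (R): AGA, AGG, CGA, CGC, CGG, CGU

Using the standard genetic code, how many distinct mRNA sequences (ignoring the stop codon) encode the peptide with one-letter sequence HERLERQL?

His: 2 codons.
Glu: 2 codons.
Arg: 6 codons.
Leu: 6 codons.
Glu: 2 codons.
Arg: 6 codons.
Gln: 2 codons.
Leu: 6 codons.
2 × 2 × 6 × 6 × 2 × 6 × 2 × 6 = 20736.

20736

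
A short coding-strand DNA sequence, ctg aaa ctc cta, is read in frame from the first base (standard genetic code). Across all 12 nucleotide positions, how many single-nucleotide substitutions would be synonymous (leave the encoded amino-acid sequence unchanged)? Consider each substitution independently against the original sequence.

12

Codon 1 (CTG, Leu): 4 synonymous substitutions.
Codon 2 (AAA, Lys): 1 synonymous substitution.
Codon 3 (CTC, Leu): 3 synonymous substitutions.
Codon 4 (CTA, Leu): 4 synonymous substitutions.
Total: 4 + 1 + 3 + 4 = 12.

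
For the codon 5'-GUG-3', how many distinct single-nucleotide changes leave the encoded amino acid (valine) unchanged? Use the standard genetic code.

Position 1: none → 0 synonymous.
Position 2: none → 0 synonymous.
Position 3: GUU, GUC, GUA → 3 synonymous.
Total: 0 + 0 + 3 = 3.

3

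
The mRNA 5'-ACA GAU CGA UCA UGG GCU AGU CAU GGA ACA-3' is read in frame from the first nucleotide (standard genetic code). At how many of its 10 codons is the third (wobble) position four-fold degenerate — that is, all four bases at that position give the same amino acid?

6

Codon 1 ACA (Thr): third position 4-fold.
Codon 2 GAU (Asp): third position 2-fold.
Codon 3 CGA (Arg): third position 4-fold.
Codon 4 UCA (Ser): third position 4-fold.
Codon 5 UGG (Trp): third position 1-fold.
Codon 6 GCU (Ala): third position 4-fold.
Codon 7 AGU (Ser): third position 2-fold.
Codon 8 CAU (His): third position 2-fold.
Codon 9 GGA (Gly): third position 4-fold.
Codon 10 ACA (Thr): third position 4-fold.
Four-fold degenerate third positions: 6.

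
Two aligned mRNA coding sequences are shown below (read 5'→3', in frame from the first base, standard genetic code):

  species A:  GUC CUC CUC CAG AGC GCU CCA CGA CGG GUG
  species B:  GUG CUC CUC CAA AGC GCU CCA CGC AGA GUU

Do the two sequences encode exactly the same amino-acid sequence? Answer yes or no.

Codon 1: GUC Val / GUG Val — synonymous.
Codon 2: CUC Leu / CUC Leu — identical.
Codon 3: CUC Leu / CUC Leu — identical.
Codon 4: CAG Gln / CAA Gln — synonymous.
Codon 5: AGC Ser / AGC Ser — identical.
Codon 6: GCU Ala / GCU Ala — identical.
Codon 7: CCA Pro / CCA Pro — identical.
Codon 8: CGA Arg / CGC Arg — synonymous.
Codon 9: CGG Arg / AGA Arg — synonymous.
Codon 10: GUG Val / GUU Val — synonymous.
Nonsynonymous differences: 0 → same protein.

yes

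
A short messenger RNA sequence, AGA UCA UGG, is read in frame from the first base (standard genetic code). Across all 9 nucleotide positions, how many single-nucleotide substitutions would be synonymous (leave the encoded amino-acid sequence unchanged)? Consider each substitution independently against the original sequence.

5

Codon 1 (AGA, Arg): 2 synonymous substitutions.
Codon 2 (UCA, Ser): 3 synonymous substitutions.
Codon 3 (UGG, Trp): 0 synonymous substitutions.
Total: 2 + 3 + 0 = 5.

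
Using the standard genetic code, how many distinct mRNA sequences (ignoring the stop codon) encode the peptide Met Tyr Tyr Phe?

8

Met: 1 codon.
Tyr: 2 codons.
Tyr: 2 codons.
Phe: 2 codons.
1 × 2 × 2 × 2 = 8.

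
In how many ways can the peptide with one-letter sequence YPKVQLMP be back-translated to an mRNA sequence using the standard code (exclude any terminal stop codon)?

3072

Tyr: 2 codons.
Pro: 4 codons.
Lys: 2 codons.
Val: 4 codons.
Gln: 2 codons.
Leu: 6 codons.
Met: 1 codon.
Pro: 4 codons.
2 × 4 × 2 × 4 × 2 × 6 × 1 × 4 = 3072.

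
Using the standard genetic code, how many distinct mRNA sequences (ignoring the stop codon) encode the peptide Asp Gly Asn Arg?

Asp: 2 codons.
Gly: 4 codons.
Asn: 2 codons.
Arg: 6 codons.
2 × 4 × 2 × 6 = 96.

96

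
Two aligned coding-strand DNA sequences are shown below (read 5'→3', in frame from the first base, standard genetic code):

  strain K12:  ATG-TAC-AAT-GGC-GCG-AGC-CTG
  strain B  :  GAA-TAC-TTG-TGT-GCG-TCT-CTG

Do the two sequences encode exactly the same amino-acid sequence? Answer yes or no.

Codon 1: ATG Met / GAA Glu — nonsynonymous.
Codon 2: TAC Tyr / TAC Tyr — identical.
Codon 3: AAT Asn / TTG Leu — nonsynonymous.
Codon 4: GGC Gly / TGT Cys — nonsynonymous.
Codon 5: GCG Ala / GCG Ala — identical.
Codon 6: AGC Ser / TCT Ser — synonymous.
Codon 7: CTG Leu / CTG Leu — identical.
Nonsynonymous differences: 3 → different protein.

no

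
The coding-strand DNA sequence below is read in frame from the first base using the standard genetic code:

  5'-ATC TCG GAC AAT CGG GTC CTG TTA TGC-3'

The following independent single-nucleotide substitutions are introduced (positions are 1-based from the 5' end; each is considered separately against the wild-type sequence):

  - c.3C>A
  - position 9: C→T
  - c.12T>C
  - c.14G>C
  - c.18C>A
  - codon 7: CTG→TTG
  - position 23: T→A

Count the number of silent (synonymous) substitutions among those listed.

5

Codon 1: ATC (Ile) → ATA (Ile) — synonymous.
Codon 3: GAC (Asp) → GAT (Asp) — synonymous.
Codon 4: AAT (Asn) → AAC (Asn) — synonymous.
Codon 5: CGG (Arg) → CCG (Pro) — missense.
Codon 6: GTC (Val) → GTA (Val) — synonymous.
Codon 7: CTG (Leu) → TTG (Leu) — synonymous.
Codon 8: TTA (Leu) → TAA (Stop) — nonsense.
Synonymous: 5 of 7.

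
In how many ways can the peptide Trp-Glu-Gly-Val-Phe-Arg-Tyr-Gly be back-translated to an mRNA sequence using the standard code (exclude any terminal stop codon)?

Trp: 1 codon.
Glu: 2 codons.
Gly: 4 codons.
Val: 4 codons.
Phe: 2 codons.
Arg: 6 codons.
Tyr: 2 codons.
Gly: 4 codons.
1 × 2 × 4 × 4 × 2 × 6 × 2 × 4 = 3072.

3072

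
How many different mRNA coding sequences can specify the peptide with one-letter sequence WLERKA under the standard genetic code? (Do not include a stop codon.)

Trp: 1 codon.
Leu: 6 codons.
Glu: 2 codons.
Arg: 6 codons.
Lys: 2 codons.
Ala: 4 codons.
1 × 6 × 2 × 6 × 2 × 4 = 576.

576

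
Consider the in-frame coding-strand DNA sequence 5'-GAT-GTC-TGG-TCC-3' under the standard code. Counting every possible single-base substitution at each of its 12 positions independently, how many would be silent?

7

Codon 1 (GAT, Asp): 1 synonymous substitution.
Codon 2 (GTC, Val): 3 synonymous substitutions.
Codon 3 (TGG, Trp): 0 synonymous substitutions.
Codon 4 (TCC, Ser): 3 synonymous substitutions.
Total: 1 + 3 + 0 + 3 = 7.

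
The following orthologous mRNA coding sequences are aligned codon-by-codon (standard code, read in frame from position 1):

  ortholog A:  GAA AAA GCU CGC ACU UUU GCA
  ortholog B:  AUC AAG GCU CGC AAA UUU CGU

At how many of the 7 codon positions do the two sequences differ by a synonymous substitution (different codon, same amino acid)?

Codon 1: GAA Glu / AUC Ile — nonsynonymous.
Codon 2: AAA Lys / AAG Lys — synonymous.
Codon 3: GCU Ala / GCU Ala — identical.
Codon 4: CGC Arg / CGC Arg — identical.
Codon 5: ACU Thr / AAA Lys — nonsynonymous.
Codon 6: UUU Phe / UUU Phe — identical.
Codon 7: GCA Ala / CGU Arg — nonsynonymous.
Synonymous differences: 1.

1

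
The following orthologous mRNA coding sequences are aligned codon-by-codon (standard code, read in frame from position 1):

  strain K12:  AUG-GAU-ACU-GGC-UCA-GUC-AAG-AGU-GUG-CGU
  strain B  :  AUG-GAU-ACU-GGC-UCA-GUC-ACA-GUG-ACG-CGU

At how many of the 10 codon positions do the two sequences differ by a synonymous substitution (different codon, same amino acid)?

0

Codon 1: AUG Met / AUG Met — identical.
Codon 2: GAU Asp / GAU Asp — identical.
Codon 3: ACU Thr / ACU Thr — identical.
Codon 4: GGC Gly / GGC Gly — identical.
Codon 5: UCA Ser / UCA Ser — identical.
Codon 6: GUC Val / GUC Val — identical.
Codon 7: AAG Lys / ACA Thr — nonsynonymous.
Codon 8: AGU Ser / GUG Val — nonsynonymous.
Codon 9: GUG Val / ACG Thr — nonsynonymous.
Codon 10: CGU Arg / CGU Arg — identical.
Synonymous differences: 0.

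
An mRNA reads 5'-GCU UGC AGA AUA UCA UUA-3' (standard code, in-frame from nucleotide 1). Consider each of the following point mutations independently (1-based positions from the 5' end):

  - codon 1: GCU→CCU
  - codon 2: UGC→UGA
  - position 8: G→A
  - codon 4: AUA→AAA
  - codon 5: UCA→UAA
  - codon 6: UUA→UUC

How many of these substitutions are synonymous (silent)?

Codon 1: GCU (Ala) → CCU (Pro) — missense.
Codon 2: UGC (Cys) → UGA (Stop) — nonsense.
Codon 3: AGA (Arg) → AAA (Lys) — missense.
Codon 4: AUA (Ile) → AAA (Lys) — missense.
Codon 5: UCA (Ser) → UAA (Stop) — nonsense.
Codon 6: UUA (Leu) → UUC (Phe) — missense.
Synonymous: 0 of 6.

0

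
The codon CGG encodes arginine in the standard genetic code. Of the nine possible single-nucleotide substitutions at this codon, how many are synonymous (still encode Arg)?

4

Position 1: AGG → 1 synonymous.
Position 2: none → 0 synonymous.
Position 3: CGT, CGC, CGA → 3 synonymous.
Total: 1 + 0 + 3 = 4.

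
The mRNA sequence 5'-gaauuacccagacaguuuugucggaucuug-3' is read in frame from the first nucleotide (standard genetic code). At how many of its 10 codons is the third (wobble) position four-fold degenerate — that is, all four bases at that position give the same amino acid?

Codon 1 GAA (Glu): third position 2-fold.
Codon 2 UUA (Leu): third position 2-fold.
Codon 3 CCC (Pro): third position 4-fold.
Codon 4 AGA (Arg): third position 2-fold.
Codon 5 CAG (Gln): third position 2-fold.
Codon 6 UUU (Phe): third position 2-fold.
Codon 7 UGU (Cys): third position 2-fold.
Codon 8 CGG (Arg): third position 4-fold.
Codon 9 AUC (Ile): third position 3-fold.
Codon 10 UUG (Leu): third position 2-fold.
Four-fold degenerate third positions: 2.

2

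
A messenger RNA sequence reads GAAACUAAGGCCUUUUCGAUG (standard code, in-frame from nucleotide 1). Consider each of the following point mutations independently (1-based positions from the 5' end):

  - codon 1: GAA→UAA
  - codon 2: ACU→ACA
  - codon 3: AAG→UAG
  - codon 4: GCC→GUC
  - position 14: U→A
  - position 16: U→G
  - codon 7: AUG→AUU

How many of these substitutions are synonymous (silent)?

1

Codon 1: GAA (Glu) → UAA (Stop) — nonsense.
Codon 2: ACU (Thr) → ACA (Thr) — synonymous.
Codon 3: AAG (Lys) → UAG (Stop) — nonsense.
Codon 4: GCC (Ala) → GUC (Val) — missense.
Codon 5: UUU (Phe) → UAU (Tyr) — missense.
Codon 6: UCG (Ser) → GCG (Ala) — missense.
Codon 7: AUG (Met) → AUU (Ile) — missense.
Synonymous: 1 of 7.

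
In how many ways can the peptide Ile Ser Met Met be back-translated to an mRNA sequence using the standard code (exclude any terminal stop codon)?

Ile: 3 codons.
Ser: 6 codons.
Met: 1 codon.
Met: 1 codon.
3 × 6 × 1 × 1 = 18.

18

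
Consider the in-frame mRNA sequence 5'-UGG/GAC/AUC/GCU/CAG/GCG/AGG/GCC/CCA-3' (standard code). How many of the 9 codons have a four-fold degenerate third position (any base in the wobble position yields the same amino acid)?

4

Codon 1 UGG (Trp): third position 1-fold.
Codon 2 GAC (Asp): third position 2-fold.
Codon 3 AUC (Ile): third position 3-fold.
Codon 4 GCU (Ala): third position 4-fold.
Codon 5 CAG (Gln): third position 2-fold.
Codon 6 GCG (Ala): third position 4-fold.
Codon 7 AGG (Arg): third position 2-fold.
Codon 8 GCC (Ala): third position 4-fold.
Codon 9 CCA (Pro): third position 4-fold.
Four-fold degenerate third positions: 4.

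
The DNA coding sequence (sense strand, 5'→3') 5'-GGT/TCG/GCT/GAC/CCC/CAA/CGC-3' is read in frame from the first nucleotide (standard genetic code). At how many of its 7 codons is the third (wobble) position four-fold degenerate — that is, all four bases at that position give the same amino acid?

5

Codon 1 GGT (Gly): third position 4-fold.
Codon 2 TCG (Ser): third position 4-fold.
Codon 3 GCT (Ala): third position 4-fold.
Codon 4 GAC (Asp): third position 2-fold.
Codon 5 CCC (Pro): third position 4-fold.
Codon 6 CAA (Gln): third position 2-fold.
Codon 7 CGC (Arg): third position 4-fold.
Four-fold degenerate third positions: 5.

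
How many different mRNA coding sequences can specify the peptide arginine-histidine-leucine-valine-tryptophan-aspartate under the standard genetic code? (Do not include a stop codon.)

Arg: 6 codons.
His: 2 codons.
Leu: 6 codons.
Val: 4 codons.
Trp: 1 codon.
Asp: 2 codons.
6 × 2 × 6 × 4 × 1 × 2 = 576.

576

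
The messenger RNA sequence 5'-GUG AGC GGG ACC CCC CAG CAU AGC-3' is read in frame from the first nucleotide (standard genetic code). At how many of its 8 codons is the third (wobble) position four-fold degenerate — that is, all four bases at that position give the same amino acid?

4

Codon 1 GUG (Val): third position 4-fold.
Codon 2 AGC (Ser): third position 2-fold.
Codon 3 GGG (Gly): third position 4-fold.
Codon 4 ACC (Thr): third position 4-fold.
Codon 5 CCC (Pro): third position 4-fold.
Codon 6 CAG (Gln): third position 2-fold.
Codon 7 CAU (His): third position 2-fold.
Codon 8 AGC (Ser): third position 2-fold.
Four-fold degenerate third positions: 4.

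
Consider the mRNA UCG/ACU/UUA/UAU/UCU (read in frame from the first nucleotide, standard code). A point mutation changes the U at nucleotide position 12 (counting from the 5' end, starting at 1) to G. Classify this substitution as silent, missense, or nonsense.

nonsense

Position 12 falls in codon 4: UAU → Tyr.
After the substitution the codon is UAG → Stop.
The new codon is a stop codon, so this is a nonsense mutation.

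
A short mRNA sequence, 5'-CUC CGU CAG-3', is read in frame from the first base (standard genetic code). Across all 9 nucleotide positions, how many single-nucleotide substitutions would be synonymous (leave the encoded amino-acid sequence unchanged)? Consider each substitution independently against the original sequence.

Codon 1 (CUC, Leu): 3 synonymous substitutions.
Codon 2 (CGU, Arg): 3 synonymous substitutions.
Codon 3 (CAG, Gln): 1 synonymous substitution.
Total: 3 + 3 + 1 = 7.

7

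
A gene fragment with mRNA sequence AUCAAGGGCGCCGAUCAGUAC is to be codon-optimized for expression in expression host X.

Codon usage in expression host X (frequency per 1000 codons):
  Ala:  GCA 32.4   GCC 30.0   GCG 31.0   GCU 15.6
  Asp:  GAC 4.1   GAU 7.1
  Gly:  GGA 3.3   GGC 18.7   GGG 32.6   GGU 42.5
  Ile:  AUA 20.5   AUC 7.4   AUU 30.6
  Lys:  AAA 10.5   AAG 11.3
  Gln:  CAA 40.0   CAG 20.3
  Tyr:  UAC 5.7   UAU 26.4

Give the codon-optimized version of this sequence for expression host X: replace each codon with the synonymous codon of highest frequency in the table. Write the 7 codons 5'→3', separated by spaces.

Codon 1 (Ile): best is AUU at 30.6.
Codon 2 (Lys): best is AAG at 11.3.
Codon 3 (Gly): best is GGU at 42.5.
Codon 4 (Ala): best is GCA at 32.4.
Codon 5 (Asp): best is GAU at 7.1.
Codon 6 (Gln): best is CAA at 40.0.
Codon 7 (Tyr): best is UAU at 26.4.

AUU AAG GGU GCA GAU CAA UAU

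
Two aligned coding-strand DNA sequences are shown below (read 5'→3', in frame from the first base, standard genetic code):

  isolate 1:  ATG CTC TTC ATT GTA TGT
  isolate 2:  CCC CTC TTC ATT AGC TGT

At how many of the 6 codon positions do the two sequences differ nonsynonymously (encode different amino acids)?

2

Codon 1: ATG Met / CCC Pro — nonsynonymous.
Codon 2: CTC Leu / CTC Leu — identical.
Codon 3: TTC Phe / TTC Phe — identical.
Codon 4: ATT Ile / ATT Ile — identical.
Codon 5: GTA Val / AGC Ser — nonsynonymous.
Codon 6: TGT Cys / TGT Cys — identical.
Nonsynonymous differences: 2.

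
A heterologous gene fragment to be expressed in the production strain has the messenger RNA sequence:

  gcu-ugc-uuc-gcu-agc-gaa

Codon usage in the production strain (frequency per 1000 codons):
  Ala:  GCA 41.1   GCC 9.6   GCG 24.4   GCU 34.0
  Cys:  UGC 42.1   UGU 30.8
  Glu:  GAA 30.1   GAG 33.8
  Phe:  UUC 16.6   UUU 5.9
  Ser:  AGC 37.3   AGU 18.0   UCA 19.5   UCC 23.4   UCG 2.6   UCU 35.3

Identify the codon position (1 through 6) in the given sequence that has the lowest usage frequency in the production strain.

3

Codon 1 GCU (Ala): 34.0 per 1000.
Codon 2 UGC (Cys): 42.1 per 1000.
Codon 3 UUC (Phe): 16.6 per 1000.
Codon 4 GCU (Ala): 34.0 per 1000.
Codon 5 AGC (Ser): 37.3 per 1000.
Codon 6 GAA (Glu): 30.1 per 1000.
Lowest frequency is 16.6 at codon 3.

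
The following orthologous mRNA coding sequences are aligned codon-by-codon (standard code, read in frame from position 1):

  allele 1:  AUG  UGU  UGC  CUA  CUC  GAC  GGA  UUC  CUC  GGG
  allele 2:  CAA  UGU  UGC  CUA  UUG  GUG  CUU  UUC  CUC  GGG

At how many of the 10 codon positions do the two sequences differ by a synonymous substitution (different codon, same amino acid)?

1

Codon 1: AUG Met / CAA Gln — nonsynonymous.
Codon 2: UGU Cys / UGU Cys — identical.
Codon 3: UGC Cys / UGC Cys — identical.
Codon 4: CUA Leu / CUA Leu — identical.
Codon 5: CUC Leu / UUG Leu — synonymous.
Codon 6: GAC Asp / GUG Val — nonsynonymous.
Codon 7: GGA Gly / CUU Leu — nonsynonymous.
Codon 8: UUC Phe / UUC Phe — identical.
Codon 9: CUC Leu / CUC Leu — identical.
Codon 10: GGG Gly / GGG Gly — identical.
Synonymous differences: 1.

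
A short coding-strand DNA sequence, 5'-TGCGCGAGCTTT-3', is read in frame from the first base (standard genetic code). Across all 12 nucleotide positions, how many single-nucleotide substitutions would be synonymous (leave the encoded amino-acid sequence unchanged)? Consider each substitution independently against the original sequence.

6

Codon 1 (TGC, Cys): 1 synonymous substitution.
Codon 2 (GCG, Ala): 3 synonymous substitutions.
Codon 3 (AGC, Ser): 1 synonymous substitution.
Codon 4 (TTT, Phe): 1 synonymous substitution.
Total: 1 + 3 + 1 + 1 = 6.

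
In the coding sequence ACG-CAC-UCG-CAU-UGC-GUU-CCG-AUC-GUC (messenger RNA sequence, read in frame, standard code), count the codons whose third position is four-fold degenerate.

5

Codon 1 ACG (Thr): third position 4-fold.
Codon 2 CAC (His): third position 2-fold.
Codon 3 UCG (Ser): third position 4-fold.
Codon 4 CAU (His): third position 2-fold.
Codon 5 UGC (Cys): third position 2-fold.
Codon 6 GUU (Val): third position 4-fold.
Codon 7 CCG (Pro): third position 4-fold.
Codon 8 AUC (Ile): third position 3-fold.
Codon 9 GUC (Val): third position 4-fold.
Four-fold degenerate third positions: 5.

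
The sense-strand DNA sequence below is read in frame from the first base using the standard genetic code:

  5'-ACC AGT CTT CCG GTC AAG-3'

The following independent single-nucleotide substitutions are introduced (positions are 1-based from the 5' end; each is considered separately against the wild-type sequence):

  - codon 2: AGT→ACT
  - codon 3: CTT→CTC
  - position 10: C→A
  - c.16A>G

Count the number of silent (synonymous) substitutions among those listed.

1

Codon 2: AGT (Ser) → ACT (Thr) — missense.
Codon 3: CTT (Leu) → CTC (Leu) — synonymous.
Codon 4: CCG (Pro) → ACG (Thr) — missense.
Codon 6: AAG (Lys) → GAG (Glu) — missense.
Synonymous: 1 of 4.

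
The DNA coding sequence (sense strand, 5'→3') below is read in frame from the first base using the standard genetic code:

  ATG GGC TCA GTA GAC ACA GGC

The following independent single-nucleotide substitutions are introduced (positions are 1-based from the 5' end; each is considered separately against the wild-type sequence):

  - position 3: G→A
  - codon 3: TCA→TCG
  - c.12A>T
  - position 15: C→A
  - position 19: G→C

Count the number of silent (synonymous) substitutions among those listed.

2

Codon 1: ATG (Met) → ATA (Ile) — missense.
Codon 3: TCA (Ser) → TCG (Ser) — synonymous.
Codon 4: GTA (Val) → GTT (Val) — synonymous.
Codon 5: GAC (Asp) → GAA (Glu) — missense.
Codon 7: GGC (Gly) → CGC (Arg) — missense.
Synonymous: 2 of 5.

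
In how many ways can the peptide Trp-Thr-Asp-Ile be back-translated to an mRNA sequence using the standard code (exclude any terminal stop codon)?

24

Trp: 1 codon.
Thr: 4 codons.
Asp: 2 codons.
Ile: 3 codons.
1 × 4 × 2 × 3 = 24.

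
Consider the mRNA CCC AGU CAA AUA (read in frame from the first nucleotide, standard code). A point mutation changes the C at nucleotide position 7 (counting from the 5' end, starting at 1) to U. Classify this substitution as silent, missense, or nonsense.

nonsense

Position 7 falls in codon 3: CAA → Gln.
After the substitution the codon is UAA → Stop.
The new codon is a stop codon, so this is a nonsense mutation.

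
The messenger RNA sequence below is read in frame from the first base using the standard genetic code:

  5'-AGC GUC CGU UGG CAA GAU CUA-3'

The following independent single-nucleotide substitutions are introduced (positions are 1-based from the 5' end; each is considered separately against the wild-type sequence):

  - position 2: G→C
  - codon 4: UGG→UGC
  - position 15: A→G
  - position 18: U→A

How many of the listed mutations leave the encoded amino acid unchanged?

1

Codon 1: AGC (Ser) → ACC (Thr) — missense.
Codon 4: UGG (Trp) → UGC (Cys) — missense.
Codon 5: CAA (Gln) → CAG (Gln) — synonymous.
Codon 6: GAU (Asp) → GAA (Glu) — missense.
Synonymous: 1 of 4.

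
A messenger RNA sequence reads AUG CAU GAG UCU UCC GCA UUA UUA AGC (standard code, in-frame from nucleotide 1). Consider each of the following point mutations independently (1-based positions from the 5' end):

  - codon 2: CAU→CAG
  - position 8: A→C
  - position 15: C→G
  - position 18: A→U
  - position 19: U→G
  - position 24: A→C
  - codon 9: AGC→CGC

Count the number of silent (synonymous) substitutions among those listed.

Codon 2: CAU (His) → CAG (Gln) — missense.
Codon 3: GAG (Glu) → GCG (Ala) — missense.
Codon 5: UCC (Ser) → UCG (Ser) — synonymous.
Codon 6: GCA (Ala) → GCU (Ala) — synonymous.
Codon 7: UUA (Leu) → GUA (Val) — missense.
Codon 8: UUA (Leu) → UUC (Phe) — missense.
Codon 9: AGC (Ser) → CGC (Arg) — missense.
Synonymous: 2 of 7.

2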